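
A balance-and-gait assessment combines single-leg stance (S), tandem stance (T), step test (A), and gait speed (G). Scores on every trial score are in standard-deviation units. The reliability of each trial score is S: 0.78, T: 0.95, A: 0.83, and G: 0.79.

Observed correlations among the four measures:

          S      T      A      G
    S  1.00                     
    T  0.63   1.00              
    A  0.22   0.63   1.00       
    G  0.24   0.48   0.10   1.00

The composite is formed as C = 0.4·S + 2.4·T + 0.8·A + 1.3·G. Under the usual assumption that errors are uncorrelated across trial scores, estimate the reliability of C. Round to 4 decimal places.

0.9491

Var(C) = 0.4² + 2.4² + 0.8² + 1.3² + 2·[0.96·0.63 + 0.32·0.22 + 0.52·0.24 + 1.92·0.63 + 3.12·0.48 + 1.04·0.10] = 8.25 + 7.2224 = 15.4724.
Under uncorrelated errors the observed covariances equal the true-score covariances, so only the own-variance terms attenuate.
True-score variance = [0.4²·0.78 + 2.4²·0.95 + 0.8²·0.83 + 1.3²·0.79] + 7.2224 = 7.4631 + 7.2224 = 14.6855.
Reliability = 14.6855 / 15.4724 = 0.9491.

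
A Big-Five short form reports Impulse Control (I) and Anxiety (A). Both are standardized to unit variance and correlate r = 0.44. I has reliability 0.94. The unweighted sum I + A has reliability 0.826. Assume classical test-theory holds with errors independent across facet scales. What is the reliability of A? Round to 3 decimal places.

Var(I+A) = 2 + 2·0.44 = 2.880.
True-score variance = ρ_I + ρ_A + 2·0.44, so 0.826 = (0.94 + ρ_A + 0.88) / 2.880.
ρ_A = 0.826·2.880 − 0.94 − 0.88 = 0.559.

0.559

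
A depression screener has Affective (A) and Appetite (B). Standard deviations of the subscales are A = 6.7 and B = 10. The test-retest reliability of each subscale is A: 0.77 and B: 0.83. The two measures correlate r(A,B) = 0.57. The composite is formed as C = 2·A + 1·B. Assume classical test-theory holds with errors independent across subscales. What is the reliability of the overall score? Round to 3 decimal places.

0.865

Var(C) = 2²·6.7² + 10² + 2·[2·6.7·10·0.57] = 279.56 + 152.76 = 432.32.
Because errors are independent across components, Cov(Tᵢ,Tⱼ) = Cov(Xᵢ,Xⱼ); the off-diagonal part of the true-score variance is the same as above.
True-score variance = [2²·6.7²·0.77 + 10²·0.83] + 152.76 = 221.261 + 152.76 = 374.021.
Reliability = 374.021 / 432.32 = 0.865.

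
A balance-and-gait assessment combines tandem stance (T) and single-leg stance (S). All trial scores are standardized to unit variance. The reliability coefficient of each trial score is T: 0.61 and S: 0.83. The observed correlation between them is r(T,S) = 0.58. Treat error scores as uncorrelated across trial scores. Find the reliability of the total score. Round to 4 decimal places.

0.8228

Var(T+S) = 2 + 2·[0.58] = 2 + 1.16 = 3.16.
Because errors are independent across components, Cov(Tᵢ,Tⱼ) = Cov(Xᵢ,Xⱼ); the off-diagonal part of the true-score variance is the same as above.
True-score variance = [0.61 + 0.83] + 1.16 = 1.44 + 1.16 = 2.6.
Reliability = 2.6 / 3.16 = 0.8228.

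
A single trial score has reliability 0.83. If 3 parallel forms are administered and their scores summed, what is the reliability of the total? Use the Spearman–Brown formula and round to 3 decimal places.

0.936

ρ_k = kρ / (1 + (k−1)ρ) = 3·0.83 / (1 + 2·0.83) = 2.490 / 2.660 = 0.936.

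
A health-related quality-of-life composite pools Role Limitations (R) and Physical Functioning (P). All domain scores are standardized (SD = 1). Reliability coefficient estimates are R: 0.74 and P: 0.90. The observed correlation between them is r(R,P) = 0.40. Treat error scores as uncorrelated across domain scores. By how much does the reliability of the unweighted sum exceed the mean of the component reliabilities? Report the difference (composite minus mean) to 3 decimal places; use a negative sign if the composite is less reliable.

Var(sum) = 2 + 0.8 = 2.8; true-score variance = 1.64 + 0.8 = 2.44; composite reliability = 0.8714.
Mean component reliability = 0.8200.
Difference = 0.8714 − 0.8200 = 0.051.

0.051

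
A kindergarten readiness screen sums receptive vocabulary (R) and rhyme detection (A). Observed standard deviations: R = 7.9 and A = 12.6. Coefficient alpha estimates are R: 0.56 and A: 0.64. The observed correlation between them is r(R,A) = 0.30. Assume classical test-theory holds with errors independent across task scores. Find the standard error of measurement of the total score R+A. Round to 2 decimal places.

9.20

Var(total) = 221.17 + 59.724 = 280.894.
True-score variance = 136.556 + 59.724 = 196.28, so reliability = 0.6988.
Error variance = 280.894 − 196.28 = 84.614; SEM = √84.614 = 9.20.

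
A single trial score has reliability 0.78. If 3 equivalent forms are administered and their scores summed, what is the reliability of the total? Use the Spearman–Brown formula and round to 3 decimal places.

ρ_k = kρ / (1 + (k−1)ρ) = 3·0.78 / (1 + 2·0.78) = 2.340 / 2.560 = 0.914.

0.914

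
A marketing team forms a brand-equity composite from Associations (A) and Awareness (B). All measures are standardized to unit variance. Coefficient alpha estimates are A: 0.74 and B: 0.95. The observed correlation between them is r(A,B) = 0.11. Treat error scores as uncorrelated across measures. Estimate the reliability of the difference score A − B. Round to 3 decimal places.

0.826

Var(A−B) = 1 + 1 − 2·0.11 = 2 − 0.22 = 1.78.
With uncorrelated errors the cross-covariances are all true-score covariance, so they carry over unchanged; only the diagonal terms shrink to ρᵢσᵢ².
True-score variance = [0.74 + 0.95] − 0.22 = 1.69 − 0.22 = 1.47.
Reliability = 1.47 / 1.78 = 0.826.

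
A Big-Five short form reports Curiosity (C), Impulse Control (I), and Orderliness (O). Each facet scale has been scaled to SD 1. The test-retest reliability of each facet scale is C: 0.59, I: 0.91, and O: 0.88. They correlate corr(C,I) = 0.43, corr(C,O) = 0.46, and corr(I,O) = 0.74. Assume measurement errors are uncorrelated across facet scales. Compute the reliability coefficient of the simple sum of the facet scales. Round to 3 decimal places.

0.901

Var(C+I+O) = 3 + 2·[0.43 + 0.46 + 0.74] = 3 + 3.26 = 6.26.
Under uncorrelated errors the observed covariances equal the true-score covariances, so only the own-variance terms attenuate.
True-score variance = [0.59 + 0.91 + 0.88] + 3.26 = 2.38 + 3.26 = 5.64.
Reliability = 5.64 / 6.26 = 0.901.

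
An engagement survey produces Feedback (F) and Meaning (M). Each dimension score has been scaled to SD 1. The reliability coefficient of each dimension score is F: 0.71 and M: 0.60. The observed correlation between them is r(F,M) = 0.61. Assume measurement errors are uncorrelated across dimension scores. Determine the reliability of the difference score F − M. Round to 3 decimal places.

0.115

Var(F−M) = 1 + 1 − 2·0.61 = 2 − 1.22 = 0.78.
With uncorrelated errors the cross-covariances are all true-score covariance, so they carry over unchanged; only the diagonal terms shrink to ρᵢσᵢ².
True-score variance = [0.71 + 0.60] − 1.22 = 1.31 − 1.22 = 0.09.
Reliability = 0.09 / 0.78 = 0.115.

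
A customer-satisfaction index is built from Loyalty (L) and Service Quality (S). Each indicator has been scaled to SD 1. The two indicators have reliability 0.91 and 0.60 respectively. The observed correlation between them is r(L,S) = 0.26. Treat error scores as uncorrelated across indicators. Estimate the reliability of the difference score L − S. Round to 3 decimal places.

0.669

Var(L−S) = 1 + 1 − 2·0.26 = 2 − 0.52 = 1.48.
Under uncorrelated errors the observed covariances equal the true-score covariances, so only the own-variance terms attenuate.
True-score variance = [0.91 + 0.60] − 0.52 = 1.51 − 0.52 = 0.99.
Reliability = 0.99 / 1.48 = 0.669.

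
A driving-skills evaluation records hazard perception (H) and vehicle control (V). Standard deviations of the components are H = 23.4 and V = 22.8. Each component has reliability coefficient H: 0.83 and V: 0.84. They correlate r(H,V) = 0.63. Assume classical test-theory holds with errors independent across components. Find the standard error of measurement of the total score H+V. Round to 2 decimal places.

13.28

Var(total) = 1067.4 + 672.235 = 1739.64.
True-score variance = 891.14 + 672.235 = 1563.38, so reliability = 0.8987.
Error variance = 1739.64 − 1563.38 = 176.26; SEM = √176.26 = 13.28.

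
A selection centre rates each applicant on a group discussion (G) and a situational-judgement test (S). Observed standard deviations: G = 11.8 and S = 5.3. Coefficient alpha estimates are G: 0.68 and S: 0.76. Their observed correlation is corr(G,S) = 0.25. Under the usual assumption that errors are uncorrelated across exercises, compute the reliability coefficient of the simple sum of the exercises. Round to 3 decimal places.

0.742

Var(G+S) = 11.8² + 5.3² + 2·[11.8·5.3·0.25] = 167.33 + 31.27 = 198.6.
Under uncorrelated errors the observed covariances equal the true-score covariances, so only the own-variance terms attenuate.
True-score variance = [11.8²·0.68 + 5.3²·0.76] + 31.27 = 116.032 + 31.27 = 147.302.
Reliability = 147.302 / 198.6 = 0.742.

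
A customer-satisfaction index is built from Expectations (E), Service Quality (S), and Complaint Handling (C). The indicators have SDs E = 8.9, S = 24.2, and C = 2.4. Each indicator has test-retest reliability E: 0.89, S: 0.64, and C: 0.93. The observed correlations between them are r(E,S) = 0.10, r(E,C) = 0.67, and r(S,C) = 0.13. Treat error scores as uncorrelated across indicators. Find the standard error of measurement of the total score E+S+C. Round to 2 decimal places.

14.83

Var(total) = 670.61 + 86.7992 = 757.409.
True-score variance = 450.663 + 86.7992 = 537.462, so reliability = 0.7096.
Error variance = 757.409 − 537.462 = 219.947; SEM = √219.947 = 14.83.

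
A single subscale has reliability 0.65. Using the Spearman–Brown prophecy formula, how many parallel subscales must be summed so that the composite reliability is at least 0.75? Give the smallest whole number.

k ≥ ρ*(1−ρ₁)/(ρ₁(1−ρ*)) = 0.75·0.35 / (0.65·0.25) = 1.615.
Smallest integer k = 2.

2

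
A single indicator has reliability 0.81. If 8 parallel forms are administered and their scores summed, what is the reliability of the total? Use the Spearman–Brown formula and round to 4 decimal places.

0.9715

ρ_k = kρ / (1 + (k−1)ρ) = 8·0.81 / (1 + 7·0.81) = 6.480 / 6.670 = 0.9715.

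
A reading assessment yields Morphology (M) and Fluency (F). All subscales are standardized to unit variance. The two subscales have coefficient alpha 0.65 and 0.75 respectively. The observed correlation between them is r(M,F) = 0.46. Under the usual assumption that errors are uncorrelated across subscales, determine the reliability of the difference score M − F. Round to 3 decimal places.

0.444

Var(M−F) = 1 + 1 − 2·0.46 = 2 − 0.92 = 1.08.
Under uncorrelated errors the observed covariances equal the true-score covariances, so only the own-variance terms attenuate.
True-score variance = [0.65 + 0.75] − 0.92 = 1.4 − 0.92 = 0.48.
Reliability = 0.48 / 1.08 = 0.444.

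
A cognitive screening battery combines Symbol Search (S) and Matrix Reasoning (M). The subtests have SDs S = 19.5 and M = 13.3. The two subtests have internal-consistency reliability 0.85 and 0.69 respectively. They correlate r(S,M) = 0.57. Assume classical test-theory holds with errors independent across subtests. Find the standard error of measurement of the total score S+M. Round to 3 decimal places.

Var(total) = 557.14 + 295.659 = 852.799.
True-score variance = 445.267 + 295.659 = 740.926, so reliability = 0.8688.
Error variance = 852.799 − 740.926 = 111.873; SEM = √111.873 = 10.577.

10.577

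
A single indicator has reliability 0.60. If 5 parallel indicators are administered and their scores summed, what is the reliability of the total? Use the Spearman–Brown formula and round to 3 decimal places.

ρ_k = kρ / (1 + (k−1)ρ) = 5·0.60 / (1 + 4·0.60) = 3.000 / 3.400 = 0.882.

0.882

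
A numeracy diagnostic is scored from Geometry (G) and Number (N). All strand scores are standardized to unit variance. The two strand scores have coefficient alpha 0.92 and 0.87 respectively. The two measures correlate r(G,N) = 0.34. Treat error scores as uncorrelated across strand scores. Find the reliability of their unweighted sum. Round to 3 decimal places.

0.922

Var(G+N) = 2 + 2·[0.34] = 2 + 0.68 = 2.68.
Under uncorrelated errors the observed covariances equal the true-score covariances, so only the own-variance terms attenuate.
True-score variance = [0.92 + 0.87] + 0.68 = 1.79 + 0.68 = 2.47.
Reliability = 2.47 / 2.68 = 0.922.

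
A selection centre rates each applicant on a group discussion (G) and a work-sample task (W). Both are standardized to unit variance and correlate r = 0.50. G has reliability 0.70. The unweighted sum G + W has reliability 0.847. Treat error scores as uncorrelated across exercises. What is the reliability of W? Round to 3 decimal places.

Var(G+W) = 2 + 2·0.50 = 3.000.
True-score variance = ρ_G + ρ_W + 2·0.50, so 0.847 = (0.70 + ρ_W + 1.00) / 3.000.
ρ_W = 0.847·3.000 − 0.70 − 1.00 = 0.841.

0.841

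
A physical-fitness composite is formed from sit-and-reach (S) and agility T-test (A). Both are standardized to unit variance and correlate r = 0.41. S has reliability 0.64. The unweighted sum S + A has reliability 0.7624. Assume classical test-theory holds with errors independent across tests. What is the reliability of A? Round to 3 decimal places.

0.690

Var(S+A) = 2 + 2·0.41 = 2.820.
True-score variance = ρ_S + ρ_A + 2·0.41, so 0.7624 = (0.64 + ρ_A + 0.82) / 2.820.
ρ_A = 0.7624·2.820 − 0.64 − 0.82 = 0.690.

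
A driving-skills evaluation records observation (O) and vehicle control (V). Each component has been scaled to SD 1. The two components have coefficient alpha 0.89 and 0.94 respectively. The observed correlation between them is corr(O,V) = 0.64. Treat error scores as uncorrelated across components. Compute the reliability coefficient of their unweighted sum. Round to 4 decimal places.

0.9482

Var(O+V) = 2 + 2·[0.64] = 2 + 1.28 = 3.28.
Under uncorrelated errors the observed covariances equal the true-score covariances, so only the own-variance terms attenuate.
True-score variance = [0.89 + 0.94] + 1.28 = 1.83 + 1.28 = 3.11.
Reliability = 3.11 / 3.28 = 0.9482.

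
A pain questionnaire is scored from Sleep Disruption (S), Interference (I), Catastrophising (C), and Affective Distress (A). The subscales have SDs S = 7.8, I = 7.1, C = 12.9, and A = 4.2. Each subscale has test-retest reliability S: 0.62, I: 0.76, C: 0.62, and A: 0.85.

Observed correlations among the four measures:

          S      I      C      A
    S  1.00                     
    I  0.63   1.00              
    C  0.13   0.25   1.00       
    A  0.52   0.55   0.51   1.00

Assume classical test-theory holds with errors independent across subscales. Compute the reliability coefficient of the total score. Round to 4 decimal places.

0.8192

Var(S+I+C+A) = 7.8² + 7.1² + 12.9² + 4.2² + 2·[7.8·7.1·0.63 + 7.8·12.9·0.13 + 7.8·4.2·0.52 + 7.1·12.9·0.25 + 7.1·4.2·0.55 + 12.9·4.2·0.51] = 295.3 + 263.871 = 559.171.
Because errors are independent across components, Cov(Tᵢ,Tⱼ) = Cov(Xᵢ,Xⱼ); the off-diagonal part of the true-score variance is the same as above.
True-score variance = [7.8²·0.62 + 7.1²·0.76 + 12.9²·0.62 + 4.2²·0.85] + 263.871 = 194.201 + 263.871 = 458.072.
Reliability = 458.072 / 559.171 = 0.8192.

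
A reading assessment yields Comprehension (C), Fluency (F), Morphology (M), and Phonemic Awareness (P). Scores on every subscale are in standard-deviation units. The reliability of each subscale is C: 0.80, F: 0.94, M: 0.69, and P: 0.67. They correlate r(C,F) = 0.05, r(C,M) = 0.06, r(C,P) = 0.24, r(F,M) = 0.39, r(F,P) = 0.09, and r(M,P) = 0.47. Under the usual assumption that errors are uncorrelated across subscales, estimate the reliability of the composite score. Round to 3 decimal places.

0.864

Var(C+F+M+P) = 4 + 2·[0.05 + 0.06 + 0.24 + 0.39 + 0.09 + 0.47] = 4 + 2.6 = 6.6.
Under uncorrelated errors the observed covariances equal the true-score covariances, so only the own-variance terms attenuate.
True-score variance = [0.80 + 0.94 + 0.69 + 0.67] + 2.6 = 3.1 + 2.6 = 5.7.
Reliability = 5.7 / 6.6 = 0.864.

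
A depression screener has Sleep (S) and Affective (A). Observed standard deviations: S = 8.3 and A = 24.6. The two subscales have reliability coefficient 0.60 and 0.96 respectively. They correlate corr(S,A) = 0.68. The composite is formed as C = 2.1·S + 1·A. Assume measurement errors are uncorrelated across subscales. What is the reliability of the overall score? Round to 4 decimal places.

0.9023

Var(C) = 2.1²·8.3² + 24.6² + 2·[2.1·8.3·24.6·0.68] = 908.965 + 583.138 = 1492.1.
With uncorrelated errors the cross-covariances are all true-score covariance, so they carry over unchanged; only the diagonal terms shrink to ρᵢσᵢ².
True-score variance = [2.1²·8.3²·0.60 + 24.6²·0.96] + 583.138 = 763.237 + 583.138 = 1346.37.
Reliability = 1346.37 / 1492.1 = 0.9023.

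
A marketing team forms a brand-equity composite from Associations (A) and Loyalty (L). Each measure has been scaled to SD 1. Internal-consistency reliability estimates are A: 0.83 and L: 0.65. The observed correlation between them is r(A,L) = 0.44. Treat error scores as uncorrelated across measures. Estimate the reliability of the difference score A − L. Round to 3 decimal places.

Var(A−L) = 1 + 1 − 2·0.44 = 2 − 0.88 = 1.12.
Because errors are independent across components, Cov(Tᵢ,Tⱼ) = Cov(Xᵢ,Xⱼ); the off-diagonal part of the true-score variance is the same as above.
True-score variance = [0.83 + 0.65] − 0.88 = 1.48 − 0.88 = 0.6.
Reliability = 0.6 / 1.12 = 0.536.

0.536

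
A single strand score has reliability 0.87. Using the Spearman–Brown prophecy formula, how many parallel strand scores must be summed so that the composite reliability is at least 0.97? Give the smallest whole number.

5

k ≥ ρ*(1−ρ₁)/(ρ₁(1−ρ*)) = 0.97·0.13 / (0.87·0.03) = 4.831.
Smallest integer k = 5.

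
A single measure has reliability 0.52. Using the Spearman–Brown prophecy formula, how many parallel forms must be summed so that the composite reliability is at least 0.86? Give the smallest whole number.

k ≥ ρ*(1−ρ₁)/(ρ₁(1−ρ*)) = 0.86·0.48 / (0.52·0.14) = 5.670.
Smallest integer k = 6.

6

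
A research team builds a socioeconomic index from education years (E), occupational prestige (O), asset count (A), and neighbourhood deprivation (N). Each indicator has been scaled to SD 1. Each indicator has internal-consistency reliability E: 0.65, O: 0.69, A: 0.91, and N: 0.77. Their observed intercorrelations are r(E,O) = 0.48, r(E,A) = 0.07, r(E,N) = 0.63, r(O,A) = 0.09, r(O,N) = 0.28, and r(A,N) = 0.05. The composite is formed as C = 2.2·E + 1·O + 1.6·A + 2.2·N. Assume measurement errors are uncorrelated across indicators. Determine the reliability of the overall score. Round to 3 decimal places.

0.859

Var(C) = 2.2² + 1 + 1.6² + 2.2² + 2·[2.2·0.48 + 3.52·0.07 + 4.84·0.63 + 1.6·0.09 + 2.2·0.28 + 3.52·0.05] = 13.24 + 10.5752 = 23.8152.
With uncorrelated errors the cross-covariances are all true-score covariance, so they carry over unchanged; only the diagonal terms shrink to ρᵢσᵢ².
True-score variance = [2.2²·0.65 + 0.69 + 1.6²·0.91 + 2.2²·0.77] + 10.5752 = 9.8924 + 10.5752 = 20.4676.
Reliability = 20.4676 / 23.8152 = 0.859.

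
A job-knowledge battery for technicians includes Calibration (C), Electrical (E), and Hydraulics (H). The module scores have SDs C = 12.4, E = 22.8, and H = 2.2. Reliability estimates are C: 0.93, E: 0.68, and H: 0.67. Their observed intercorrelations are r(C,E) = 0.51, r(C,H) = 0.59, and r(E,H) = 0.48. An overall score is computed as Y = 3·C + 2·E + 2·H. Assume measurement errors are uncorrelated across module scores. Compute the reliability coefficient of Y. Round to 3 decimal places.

0.863

Var(Y) = 3²·12.4² + 2²·22.8² + 2²·2.2² + 2·[6·12.4·22.8·0.51 + 6·12.4·2.2·0.59 + 4·22.8·2.2·0.48] = 3482.56 + 2116 = 5598.56.
Because errors are independent across components, Cov(Tᵢ,Tⱼ) = Cov(Xᵢ,Xⱼ); the off-diagonal part of the true-score variance is the same as above.
True-score variance = [3²·12.4²·0.93 + 2²·22.8²·0.68 + 2²·2.2²·0.67] + 2116 = 2713.91 + 2116 = 4829.91.
Reliability = 4829.91 / 5598.56 = 0.863.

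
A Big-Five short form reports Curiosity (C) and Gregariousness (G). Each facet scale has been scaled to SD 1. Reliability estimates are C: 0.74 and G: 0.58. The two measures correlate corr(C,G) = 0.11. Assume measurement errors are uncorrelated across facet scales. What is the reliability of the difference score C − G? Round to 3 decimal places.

Var(C−G) = 1 + 1 − 2·0.11 = 2 − 0.22 = 1.78.
With uncorrelated errors the cross-covariances are all true-score covariance, so they carry over unchanged; only the diagonal terms shrink to ρᵢσᵢ².
True-score variance = [0.74 + 0.58] − 0.22 = 1.32 − 0.22 = 1.1.
Reliability = 1.1 / 1.78 = 0.618.

0.618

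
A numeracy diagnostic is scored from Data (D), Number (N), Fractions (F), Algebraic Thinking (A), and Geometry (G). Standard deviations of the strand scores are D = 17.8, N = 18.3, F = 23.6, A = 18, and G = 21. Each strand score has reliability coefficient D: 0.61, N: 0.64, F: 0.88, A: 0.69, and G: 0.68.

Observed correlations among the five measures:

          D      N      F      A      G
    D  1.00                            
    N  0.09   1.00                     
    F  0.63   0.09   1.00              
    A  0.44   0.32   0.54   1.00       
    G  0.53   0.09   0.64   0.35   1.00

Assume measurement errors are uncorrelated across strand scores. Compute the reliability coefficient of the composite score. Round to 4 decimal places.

0.8885

Var(D+N+F+A+G) = 17.8² + 18.3² + 23.6² + 18² + 21² + 2·[17.8·18.3·0.09 + 17.8·23.6·0.63 + 17.8·18·0.44 + 17.8·21·0.53 + 18.3·23.6·0.09 + 18.3·18·0.32 + 18.3·21·0.09 + 23.6·18·0.54 + 23.6·21·0.64 + 18·21·0.35] = 1973.69 + 2981.59 = 4955.28.
With uncorrelated errors the cross-covariances are all true-score covariance, so they carry over unchanged; only the diagonal terms shrink to ρᵢσᵢ².
True-score variance = [17.8²·0.61 + 18.3²·0.64 + 23.6²·0.88 + 18²·0.69 + 21²·0.68] + 2981.59 = 1421.17 + 2981.59 = 4402.76.
Reliability = 4402.76 / 4955.28 = 0.8885.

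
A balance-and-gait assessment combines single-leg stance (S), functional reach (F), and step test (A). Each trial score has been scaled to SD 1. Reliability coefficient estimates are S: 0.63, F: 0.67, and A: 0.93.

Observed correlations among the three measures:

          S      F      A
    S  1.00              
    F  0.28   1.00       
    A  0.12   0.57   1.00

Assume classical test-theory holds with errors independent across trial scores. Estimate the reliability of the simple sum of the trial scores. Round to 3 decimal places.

0.844

Var(S+F+A) = 3 + 2·[0.28 + 0.12 + 0.57] = 3 + 1.94 = 4.94.
With uncorrelated errors the cross-covariances are all true-score covariance, so they carry over unchanged; only the diagonal terms shrink to ρᵢσᵢ².
True-score variance = [0.63 + 0.67 + 0.93] + 1.94 = 2.23 + 1.94 = 4.17.
Reliability = 4.17 / 4.94 = 0.844.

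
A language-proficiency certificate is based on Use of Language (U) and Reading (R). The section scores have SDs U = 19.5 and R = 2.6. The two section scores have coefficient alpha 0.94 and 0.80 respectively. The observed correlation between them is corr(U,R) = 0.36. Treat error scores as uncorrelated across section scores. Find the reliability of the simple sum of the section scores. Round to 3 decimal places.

Var(U+R) = 19.5² + 2.6² + 2·[19.5·2.6·0.36] = 387.01 + 36.504 = 423.514.
Under uncorrelated errors the observed covariances equal the true-score covariances, so only the own-variance terms attenuate.
True-score variance = [19.5²·0.94 + 2.6²·0.80] + 36.504 = 362.843 + 36.504 = 399.347.
Reliability = 399.347 / 423.514 = 0.943.

0.943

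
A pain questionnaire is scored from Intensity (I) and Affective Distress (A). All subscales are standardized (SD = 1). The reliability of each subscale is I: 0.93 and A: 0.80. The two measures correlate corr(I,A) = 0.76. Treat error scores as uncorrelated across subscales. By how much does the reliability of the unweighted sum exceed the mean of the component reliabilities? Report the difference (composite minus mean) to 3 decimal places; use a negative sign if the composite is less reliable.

0.058

Var(sum) = 2 + 1.52 = 3.52; true-score variance = 1.73 + 1.52 = 3.25; composite reliability = 0.9233.
Mean component reliability = 0.8650.
Difference = 0.9233 − 0.8650 = 0.058.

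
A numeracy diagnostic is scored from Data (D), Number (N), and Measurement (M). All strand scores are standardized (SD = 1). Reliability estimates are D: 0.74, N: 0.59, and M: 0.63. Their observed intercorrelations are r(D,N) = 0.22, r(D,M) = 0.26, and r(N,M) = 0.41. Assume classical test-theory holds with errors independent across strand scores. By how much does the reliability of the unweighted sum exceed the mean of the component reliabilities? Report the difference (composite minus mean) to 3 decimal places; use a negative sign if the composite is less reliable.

Var(sum) = 3 + 1.78 = 4.78; true-score variance = 1.96 + 1.78 = 3.74; composite reliability = 0.7824.
Mean component reliability = 0.6533.
Difference = 0.7824 − 0.6533 = 0.129.

0.129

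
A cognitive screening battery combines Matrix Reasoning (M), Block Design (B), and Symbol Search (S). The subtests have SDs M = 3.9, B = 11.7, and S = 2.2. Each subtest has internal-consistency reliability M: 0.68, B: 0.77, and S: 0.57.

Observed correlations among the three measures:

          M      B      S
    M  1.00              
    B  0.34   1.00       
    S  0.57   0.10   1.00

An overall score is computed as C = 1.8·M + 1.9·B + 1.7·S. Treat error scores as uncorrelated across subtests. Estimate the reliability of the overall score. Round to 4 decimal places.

0.8093

Var(C) = 1.8²·3.9² + 1.9²·11.7² + 1.7²·2.2² + 2·[3.42·3.9·11.7·0.34 + 3.06·3.9·2.2·0.57 + 3.23·11.7·2.2·0.10] = 557.441 + 152.676 = 710.117.
Because errors are independent across components, Cov(Tᵢ,Tⱼ) = Cov(Xᵢ,Xⱼ); the off-diagonal part of the true-score variance is the same as above.
True-score variance = [1.8²·3.9²·0.68 + 1.9²·11.7²·0.77 + 1.7²·2.2²·0.57] + 152.676 = 421.997 + 152.676 = 574.672.
Reliability = 574.672 / 710.117 = 0.8093.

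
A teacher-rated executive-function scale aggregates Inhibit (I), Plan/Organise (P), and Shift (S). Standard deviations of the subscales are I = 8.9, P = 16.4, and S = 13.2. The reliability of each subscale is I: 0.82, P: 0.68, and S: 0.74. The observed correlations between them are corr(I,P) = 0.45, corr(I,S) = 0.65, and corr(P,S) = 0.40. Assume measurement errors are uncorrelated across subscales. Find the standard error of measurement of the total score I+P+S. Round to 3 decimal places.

Var(total) = 522.41 + 457.272 = 979.682.
True-score variance = 376.783 + 457.272 = 834.055, so reliability = 0.8514.
Error variance = 979.682 − 834.055 = 145.627; SEM = √145.627 = 12.068.

12.068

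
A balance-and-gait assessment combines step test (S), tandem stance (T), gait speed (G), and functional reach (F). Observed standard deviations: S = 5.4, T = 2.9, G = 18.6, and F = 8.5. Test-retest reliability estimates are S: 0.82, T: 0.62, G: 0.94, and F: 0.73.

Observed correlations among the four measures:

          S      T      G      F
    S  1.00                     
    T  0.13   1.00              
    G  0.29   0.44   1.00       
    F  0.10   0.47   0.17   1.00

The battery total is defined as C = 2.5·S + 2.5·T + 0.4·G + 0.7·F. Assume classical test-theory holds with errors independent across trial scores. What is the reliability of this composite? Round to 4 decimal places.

Var(C) = 2.5²·5.4² + 2.5²·2.9² + 0.4²·18.6² + 0.7²·8.5² + 2·[6.25·5.4·2.9·0.13 + 5.4·18.6·0.29 + 1.75·5.4·8.5·0.10 + 2.9·18.6·0.44 + 1.75·2.9·8.5·0.47 + 0.28·18.6·8.5·0.17] = 325.569 + 202.835 = 528.404.
Because errors are independent across components, Cov(Tᵢ,Tⱼ) = Cov(Xᵢ,Xⱼ); the off-diagonal part of the true-score variance is the same as above.
True-score variance = [2.5²·5.4²·0.82 + 2.5²·2.9²·0.62 + 0.4²·18.6²·0.94 + 0.7²·8.5²·0.73] + 202.835 = 259.91 + 202.835 = 462.745.
Reliability = 462.745 / 528.404 = 0.8757.

0.8757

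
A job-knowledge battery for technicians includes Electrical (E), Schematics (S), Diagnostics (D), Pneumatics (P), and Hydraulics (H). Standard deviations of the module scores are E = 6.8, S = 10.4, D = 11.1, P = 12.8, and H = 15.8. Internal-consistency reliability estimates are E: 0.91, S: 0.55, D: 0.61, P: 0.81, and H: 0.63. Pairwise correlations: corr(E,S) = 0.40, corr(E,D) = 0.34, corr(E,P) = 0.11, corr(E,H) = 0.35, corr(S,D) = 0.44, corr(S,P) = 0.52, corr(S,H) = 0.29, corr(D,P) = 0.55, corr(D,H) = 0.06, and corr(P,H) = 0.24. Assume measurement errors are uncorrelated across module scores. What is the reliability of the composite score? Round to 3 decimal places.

0.851

Var(E+S+D+P+H) = 6.8² + 10.4² + 11.1² + 12.8² + 15.8² + 2·[6.8·10.4·0.40 + 6.8·11.1·0.34 + 6.8·12.8·0.11 + 6.8·15.8·0.35 + 10.4·11.1·0.44 + 10.4·12.8·0.52 + 10.4·15.8·0.29 + 11.1·12.8·0.55 + 11.1·15.8·0.06 + 12.8·15.8·0.24] = 691.09 + 812.006 = 1503.1.
Because errors are independent across components, Cov(Tᵢ,Tⱼ) = Cov(Xᵢ,Xⱼ); the off-diagonal part of the true-score variance is the same as above.
True-score variance = [6.8²·0.91 + 10.4²·0.55 + 11.1²·0.61 + 12.8²·0.81 + 15.8²·0.63] + 812.006 = 466.708 + 812.006 = 1278.71.
Reliability = 1278.71 / 1503.1 = 0.851.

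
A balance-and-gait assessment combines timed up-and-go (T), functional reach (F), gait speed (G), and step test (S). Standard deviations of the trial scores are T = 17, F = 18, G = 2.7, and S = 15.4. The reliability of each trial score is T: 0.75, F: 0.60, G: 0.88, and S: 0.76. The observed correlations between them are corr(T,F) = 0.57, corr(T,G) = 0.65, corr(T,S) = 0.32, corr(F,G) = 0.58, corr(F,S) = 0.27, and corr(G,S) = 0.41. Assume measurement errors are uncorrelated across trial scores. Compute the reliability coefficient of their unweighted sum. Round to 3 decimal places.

Var(T+F+G+S) = 17² + 18² + 2.7² + 15.4² + 2·[17·18·0.57 + 17·2.7·0.65 + 17·15.4·0.32 + 18·2.7·0.58 + 18·15.4·0.27 + 2.7·15.4·0.41] = 857.45 + 816.222 = 1673.67.
With uncorrelated errors the cross-covariances are all true-score covariance, so they carry over unchanged; only the diagonal terms shrink to ρᵢσᵢ².
True-score variance = [17²·0.75 + 18²·0.60 + 2.7²·0.88 + 15.4²·0.76] + 816.222 = 597.807 + 816.222 = 1414.03.
Reliability = 1414.03 / 1673.67 = 0.845.

0.845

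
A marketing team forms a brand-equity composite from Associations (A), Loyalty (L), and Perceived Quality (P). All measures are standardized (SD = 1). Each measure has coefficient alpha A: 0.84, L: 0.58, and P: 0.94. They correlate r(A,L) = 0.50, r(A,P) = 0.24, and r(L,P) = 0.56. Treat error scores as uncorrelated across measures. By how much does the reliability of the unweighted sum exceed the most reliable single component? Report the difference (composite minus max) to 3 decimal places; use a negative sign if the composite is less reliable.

-0.054

Var(sum) = 3 + 2.6 = 5.6; true-score variance = 2.36 + 2.6 = 4.96; composite reliability = 0.8857.
Max component reliability = 0.9400.
Difference = 0.8857 − 0.9400 = -0.054.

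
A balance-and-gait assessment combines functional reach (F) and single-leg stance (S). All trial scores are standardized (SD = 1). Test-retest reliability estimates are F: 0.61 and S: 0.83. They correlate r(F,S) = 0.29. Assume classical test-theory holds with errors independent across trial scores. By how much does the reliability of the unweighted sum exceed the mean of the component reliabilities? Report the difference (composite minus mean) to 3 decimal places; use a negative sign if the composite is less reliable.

Var(sum) = 2 + 0.58 = 2.58; true-score variance = 1.44 + 0.58 = 2.02; composite reliability = 0.7829.
Mean component reliability = 0.7200.
Difference = 0.7829 − 0.7200 = 0.063.

0.063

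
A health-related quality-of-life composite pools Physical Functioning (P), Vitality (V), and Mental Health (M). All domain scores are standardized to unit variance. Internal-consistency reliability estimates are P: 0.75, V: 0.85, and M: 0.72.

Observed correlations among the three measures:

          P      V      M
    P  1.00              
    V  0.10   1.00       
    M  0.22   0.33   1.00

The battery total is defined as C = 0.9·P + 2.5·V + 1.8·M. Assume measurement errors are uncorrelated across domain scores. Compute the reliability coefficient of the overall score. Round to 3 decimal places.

0.858

Var(C) = 0.9² + 2.5² + 1.8² + 2·[2.25·0.10 + 1.62·0.22 + 4.5·0.33] = 10.3 + 4.1328 = 14.4328.
With uncorrelated errors the cross-covariances are all true-score covariance, so they carry over unchanged; only the diagonal terms shrink to ρᵢσᵢ².
True-score variance = [0.9²·0.75 + 2.5²·0.85 + 1.8²·0.72] + 4.1328 = 8.2528 + 4.1328 = 12.3856.
Reliability = 12.3856 / 14.4328 = 0.858.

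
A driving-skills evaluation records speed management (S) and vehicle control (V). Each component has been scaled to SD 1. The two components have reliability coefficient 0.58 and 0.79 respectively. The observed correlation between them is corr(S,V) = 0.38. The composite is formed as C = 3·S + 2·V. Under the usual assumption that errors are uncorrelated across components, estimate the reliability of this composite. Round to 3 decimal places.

Var(C) = 3² + 2² + 2·[6·0.38] = 13 + 4.56 = 17.56.
Under uncorrelated errors the observed covariances equal the true-score covariances, so only the own-variance terms attenuate.
True-score variance = [3²·0.58 + 2²·0.79] + 4.56 = 8.38 + 4.56 = 12.94.
Reliability = 12.94 / 17.56 = 0.737.

0.737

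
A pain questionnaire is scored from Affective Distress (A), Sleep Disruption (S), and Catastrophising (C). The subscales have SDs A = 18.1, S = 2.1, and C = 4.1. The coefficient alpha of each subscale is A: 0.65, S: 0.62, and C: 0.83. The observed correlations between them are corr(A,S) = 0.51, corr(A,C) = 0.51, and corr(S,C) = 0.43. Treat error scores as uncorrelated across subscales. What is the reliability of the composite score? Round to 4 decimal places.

Var(A+S+C) = 18.1² + 2.1² + 4.1² + 2·[18.1·2.1·0.51 + 18.1·4.1·0.51 + 2.1·4.1·0.43] = 348.83 + 121.869 = 470.699.
With uncorrelated errors the cross-covariances are all true-score covariance, so they carry over unchanged; only the diagonal terms shrink to ρᵢσᵢ².
True-score variance = [18.1²·0.65 + 2.1²·0.62 + 4.1²·0.83] + 121.869 = 229.633 + 121.869 = 351.502.
Reliability = 351.502 / 470.699 = 0.7468.

0.7468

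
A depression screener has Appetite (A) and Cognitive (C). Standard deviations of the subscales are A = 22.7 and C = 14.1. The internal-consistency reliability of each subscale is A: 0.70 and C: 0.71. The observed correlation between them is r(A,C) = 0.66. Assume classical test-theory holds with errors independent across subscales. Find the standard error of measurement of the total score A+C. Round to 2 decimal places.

14.57

Var(total) = 714.1 + 422.492 = 1136.59.
True-score variance = 501.858 + 422.492 = 924.351, so reliability = 0.8133.
Error variance = 1136.59 − 924.351 = 212.242; SEM = √212.242 = 14.57.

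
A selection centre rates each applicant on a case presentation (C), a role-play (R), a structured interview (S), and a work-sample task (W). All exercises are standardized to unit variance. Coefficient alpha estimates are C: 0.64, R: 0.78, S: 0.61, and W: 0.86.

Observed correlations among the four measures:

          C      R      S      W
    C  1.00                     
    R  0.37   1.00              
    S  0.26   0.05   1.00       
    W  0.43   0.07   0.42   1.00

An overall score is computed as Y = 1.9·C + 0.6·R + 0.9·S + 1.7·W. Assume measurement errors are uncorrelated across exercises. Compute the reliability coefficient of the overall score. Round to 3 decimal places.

0.846

Var(Y) = 1.9² + 0.6² + 0.9² + 1.7² + 2·[1.14·0.37 + 1.71·0.26 + 3.23·0.43 + 0.54·0.05 + 1.02·0.07 + 1.53·0.42] = 7.67 + 5.9926 = 13.6626.
Because errors are independent across components, Cov(Tᵢ,Tⱼ) = Cov(Xᵢ,Xⱼ); the off-diagonal part of the true-score variance is the same as above.
True-score variance = [1.9²·0.64 + 0.6²·0.78 + 0.9²·0.61 + 1.7²·0.86] + 5.9926 = 5.5707 + 5.9926 = 11.5633.
Reliability = 11.5633 / 13.6626 = 0.846.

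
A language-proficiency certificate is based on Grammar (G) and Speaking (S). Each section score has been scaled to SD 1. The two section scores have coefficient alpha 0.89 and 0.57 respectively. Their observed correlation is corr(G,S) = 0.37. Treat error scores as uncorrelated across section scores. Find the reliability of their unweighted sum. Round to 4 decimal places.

Var(G+S) = 2 + 2·[0.37] = 2 + 0.74 = 2.74.
Because errors are independent across components, Cov(Tᵢ,Tⱼ) = Cov(Xᵢ,Xⱼ); the off-diagonal part of the true-score variance is the same as above.
True-score variance = [0.89 + 0.57] + 0.74 = 1.46 + 0.74 = 2.2.
Reliability = 2.2 / 2.74 = 0.8029.

0.8029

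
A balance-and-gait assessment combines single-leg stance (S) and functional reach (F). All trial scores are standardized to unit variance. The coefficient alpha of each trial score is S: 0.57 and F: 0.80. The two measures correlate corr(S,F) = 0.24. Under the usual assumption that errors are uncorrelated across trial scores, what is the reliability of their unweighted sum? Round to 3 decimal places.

0.746

Var(S+F) = 2 + 2·[0.24] = 2 + 0.48 = 2.48.
With uncorrelated errors the cross-covariances are all true-score covariance, so they carry over unchanged; only the diagonal terms shrink to ρᵢσᵢ².
True-score variance = [0.57 + 0.80] + 0.48 = 1.37 + 0.48 = 1.85.
Reliability = 1.85 / 2.48 = 0.746.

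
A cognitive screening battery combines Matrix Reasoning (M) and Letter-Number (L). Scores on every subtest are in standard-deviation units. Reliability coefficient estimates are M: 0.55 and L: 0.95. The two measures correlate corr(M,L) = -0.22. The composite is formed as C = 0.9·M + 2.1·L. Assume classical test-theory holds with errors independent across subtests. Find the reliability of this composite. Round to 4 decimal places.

Var(C) = 0.9² + 2.1² + 2·[1.89·(-0.22)] = 5.22 − 0.8316 = 4.3884.
Because errors are independent across components, Cov(Tᵢ,Tⱼ) = Cov(Xᵢ,Xⱼ); the off-diagonal part of the true-score variance is the same as above.
True-score variance = [0.9²·0.55 + 2.1²·0.95] − 0.8316 = 4.635 − 0.8316 = 3.8034.
Reliability = 3.8034 / 4.3884 = 0.8667.

0.8667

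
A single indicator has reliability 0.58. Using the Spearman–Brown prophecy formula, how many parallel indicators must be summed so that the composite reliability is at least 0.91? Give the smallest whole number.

8

k ≥ ρ*(1−ρ₁)/(ρ₁(1−ρ*)) = 0.91·0.42 / (0.58·0.09) = 7.322.
Smallest integer k = 8.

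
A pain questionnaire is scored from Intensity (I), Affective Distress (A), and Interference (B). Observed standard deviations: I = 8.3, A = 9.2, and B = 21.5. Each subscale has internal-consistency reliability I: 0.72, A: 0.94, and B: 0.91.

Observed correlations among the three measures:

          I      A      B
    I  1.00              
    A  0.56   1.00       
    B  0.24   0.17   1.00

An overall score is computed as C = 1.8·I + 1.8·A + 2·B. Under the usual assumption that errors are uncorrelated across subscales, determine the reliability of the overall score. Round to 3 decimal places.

0.923

Var(C) = 1.8²·8.3² + 1.8²·9.2² + 2²·21.5² + 2·[3.24·8.3·9.2·0.56 + 3.6·8.3·21.5·0.24 + 3.6·9.2·21.5·0.17] = 2346.44 + 827.564 = 3174.
Because errors are independent across components, Cov(Tᵢ,Tⱼ) = Cov(Xᵢ,Xⱼ); the off-diagonal part of the true-score variance is the same as above.
True-score variance = [1.8²·8.3²·0.72 + 1.8²·9.2²·0.94 + 2²·21.5²·0.91] + 827.564 = 2101.08 + 827.564 = 2928.64.
Reliability = 2928.64 / 3174 = 0.923.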